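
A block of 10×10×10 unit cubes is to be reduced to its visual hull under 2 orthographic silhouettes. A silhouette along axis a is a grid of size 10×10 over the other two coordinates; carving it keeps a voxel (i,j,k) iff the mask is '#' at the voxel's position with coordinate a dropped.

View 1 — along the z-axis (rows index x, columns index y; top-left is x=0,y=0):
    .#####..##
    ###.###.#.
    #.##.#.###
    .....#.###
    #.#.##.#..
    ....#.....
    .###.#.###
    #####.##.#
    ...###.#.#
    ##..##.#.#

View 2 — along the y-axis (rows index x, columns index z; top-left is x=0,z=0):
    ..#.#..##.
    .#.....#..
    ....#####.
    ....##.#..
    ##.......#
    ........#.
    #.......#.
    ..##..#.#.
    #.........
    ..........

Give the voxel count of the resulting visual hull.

remaining voxels: 156

start: 10×10×10 = 1000 voxels
V1 z: intersect with XY mask (57 set) -- 570 left
V2 y: intersect with XZ mask (25 set) -- 156 left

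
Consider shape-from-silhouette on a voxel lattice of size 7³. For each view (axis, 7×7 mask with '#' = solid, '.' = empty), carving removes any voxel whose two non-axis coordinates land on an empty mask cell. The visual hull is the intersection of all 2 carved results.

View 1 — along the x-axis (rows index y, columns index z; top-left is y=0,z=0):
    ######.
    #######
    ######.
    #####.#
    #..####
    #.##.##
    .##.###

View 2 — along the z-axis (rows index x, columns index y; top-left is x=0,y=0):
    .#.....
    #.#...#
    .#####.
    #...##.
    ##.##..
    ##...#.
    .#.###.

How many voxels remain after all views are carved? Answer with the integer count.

remaining voxels: 134

start: 7×7×7 = 343 voxels
after view 1 [x-axis, 40 of 49 cells solid] → remaining = 280
after view 2 [z-axis, 23 of 49 cells solid] → remaining = 134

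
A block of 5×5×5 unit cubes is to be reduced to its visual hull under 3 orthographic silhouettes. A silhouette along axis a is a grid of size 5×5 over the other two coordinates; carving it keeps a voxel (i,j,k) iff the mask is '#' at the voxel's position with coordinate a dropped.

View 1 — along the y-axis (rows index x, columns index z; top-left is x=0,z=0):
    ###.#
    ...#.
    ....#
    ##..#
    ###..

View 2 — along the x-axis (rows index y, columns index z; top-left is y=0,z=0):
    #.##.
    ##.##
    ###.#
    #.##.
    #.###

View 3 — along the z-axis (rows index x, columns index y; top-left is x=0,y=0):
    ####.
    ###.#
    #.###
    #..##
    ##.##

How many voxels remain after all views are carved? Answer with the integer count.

initial block: 5^3 = 125
  1. axis=1 (XZ plane), |mask|=12  ⇒  voxels=60
  2. axis=0 (YZ plane), |mask|=18  ⇒  voxels=42
  3. axis=2 (XY plane), |mask|=19  ⇒  voxels=28

28 voxels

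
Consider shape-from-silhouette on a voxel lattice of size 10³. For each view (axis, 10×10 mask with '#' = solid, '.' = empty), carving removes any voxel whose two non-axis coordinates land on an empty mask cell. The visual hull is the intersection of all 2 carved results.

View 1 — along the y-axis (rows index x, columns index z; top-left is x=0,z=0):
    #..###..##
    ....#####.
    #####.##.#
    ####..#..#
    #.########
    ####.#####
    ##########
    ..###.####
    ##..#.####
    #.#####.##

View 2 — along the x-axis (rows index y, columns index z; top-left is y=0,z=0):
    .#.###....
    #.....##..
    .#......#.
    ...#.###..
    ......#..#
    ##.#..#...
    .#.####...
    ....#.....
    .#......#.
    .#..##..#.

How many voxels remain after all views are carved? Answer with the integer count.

initial block: 10^3 = 1000
  1. axis=1 (XZ plane), |mask|=75  ⇒  voxels=750
  2. axis=0 (YZ plane), |mask|=31  ⇒  voxels=226

|visual hull| = 226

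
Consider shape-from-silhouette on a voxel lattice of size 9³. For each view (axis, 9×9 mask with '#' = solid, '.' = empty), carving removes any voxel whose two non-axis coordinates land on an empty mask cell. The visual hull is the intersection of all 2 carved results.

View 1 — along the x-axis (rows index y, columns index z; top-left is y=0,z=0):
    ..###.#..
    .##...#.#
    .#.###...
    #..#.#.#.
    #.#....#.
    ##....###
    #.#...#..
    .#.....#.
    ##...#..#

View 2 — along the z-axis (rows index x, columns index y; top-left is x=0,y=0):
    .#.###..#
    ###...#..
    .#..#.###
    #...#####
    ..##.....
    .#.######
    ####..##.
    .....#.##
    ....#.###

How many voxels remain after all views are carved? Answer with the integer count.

voxel count = 149

before carving: 729 voxels (9×9×9)
after view 1 [x-axis, 33 of 81 cells solid] → remaining = 297
after view 2 [z-axis, 42 of 81 cells solid] → remaining = 149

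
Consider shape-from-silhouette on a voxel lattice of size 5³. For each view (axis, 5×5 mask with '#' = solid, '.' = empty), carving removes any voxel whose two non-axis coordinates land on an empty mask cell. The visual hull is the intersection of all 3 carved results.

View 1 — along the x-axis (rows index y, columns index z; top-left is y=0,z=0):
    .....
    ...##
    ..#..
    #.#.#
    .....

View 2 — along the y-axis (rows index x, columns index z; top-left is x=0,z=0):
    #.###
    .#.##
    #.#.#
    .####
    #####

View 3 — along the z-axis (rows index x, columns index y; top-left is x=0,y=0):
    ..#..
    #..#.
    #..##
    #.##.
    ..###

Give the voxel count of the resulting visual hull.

initial block: 5^3 = 125
[1] x-view keeps 6 columns → grid now 30
[2] y-view keeps 19 columns → grid now 25
[3] z-view keeps 12 columns → grid now 12

remaining voxels: 12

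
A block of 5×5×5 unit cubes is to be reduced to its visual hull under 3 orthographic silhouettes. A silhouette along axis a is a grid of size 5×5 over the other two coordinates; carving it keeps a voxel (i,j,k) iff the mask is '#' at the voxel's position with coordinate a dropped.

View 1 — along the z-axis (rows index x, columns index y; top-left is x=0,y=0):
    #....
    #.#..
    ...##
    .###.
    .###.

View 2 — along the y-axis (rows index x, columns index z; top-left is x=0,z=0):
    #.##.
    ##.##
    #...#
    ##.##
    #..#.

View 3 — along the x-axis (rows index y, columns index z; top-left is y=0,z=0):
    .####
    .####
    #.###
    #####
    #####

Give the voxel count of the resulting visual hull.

start: 5×5×5 = 125 voxels
V1 z: intersect with XY mask (11 set) -- 55 left
V2 y: intersect with XZ mask (15 set) -- 33 left
V3 x: intersect with YZ mask (22 set) -- 27 left

voxel count = 27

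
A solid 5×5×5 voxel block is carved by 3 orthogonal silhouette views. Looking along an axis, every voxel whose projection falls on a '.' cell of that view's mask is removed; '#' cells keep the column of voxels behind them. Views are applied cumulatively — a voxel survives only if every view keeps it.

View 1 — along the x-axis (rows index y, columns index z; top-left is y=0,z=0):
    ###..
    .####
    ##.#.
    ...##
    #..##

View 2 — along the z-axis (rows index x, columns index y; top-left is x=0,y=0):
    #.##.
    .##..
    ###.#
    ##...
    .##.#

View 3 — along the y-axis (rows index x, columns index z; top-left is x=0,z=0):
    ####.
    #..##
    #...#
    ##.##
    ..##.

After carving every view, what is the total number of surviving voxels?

start: 5×5×5 = 125 voxels
carve view 1 (along x, YZ-mask fill 15/25): 75 voxels remain
carve view 2 (along z, XY-mask fill 14/25): 45 voxels remain
carve view 3 (along y, XZ-mask fill 15/25): 25 voxels remain

25 voxels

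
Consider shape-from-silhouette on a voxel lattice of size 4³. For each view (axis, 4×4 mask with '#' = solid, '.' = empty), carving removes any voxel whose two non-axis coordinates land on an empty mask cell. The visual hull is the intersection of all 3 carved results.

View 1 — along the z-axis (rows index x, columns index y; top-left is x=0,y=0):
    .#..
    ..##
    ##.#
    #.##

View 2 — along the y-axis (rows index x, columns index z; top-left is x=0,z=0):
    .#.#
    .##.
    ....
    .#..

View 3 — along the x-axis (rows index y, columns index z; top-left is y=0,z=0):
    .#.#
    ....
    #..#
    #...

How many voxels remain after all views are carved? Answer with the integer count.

voxel count = 1

initial block: 4^3 = 64
after view 1 [z-axis, 9 of 16 cells solid] → remaining = 36
after view 2 [y-axis, 5 of 16 cells solid] → remaining = 9
after view 3 [x-axis, 5 of 16 cells solid] → remaining = 1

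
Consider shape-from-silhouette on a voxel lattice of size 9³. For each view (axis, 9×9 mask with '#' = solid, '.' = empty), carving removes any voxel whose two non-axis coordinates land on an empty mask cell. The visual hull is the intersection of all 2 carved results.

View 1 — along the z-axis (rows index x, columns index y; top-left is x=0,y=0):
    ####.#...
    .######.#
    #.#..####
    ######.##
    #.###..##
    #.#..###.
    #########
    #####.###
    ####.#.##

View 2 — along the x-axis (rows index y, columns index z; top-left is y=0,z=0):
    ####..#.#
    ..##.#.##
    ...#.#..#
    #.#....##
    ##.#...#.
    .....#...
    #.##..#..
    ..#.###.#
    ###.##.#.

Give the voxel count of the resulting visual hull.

|visual hull| = 257

full grid |V| = 729
step 1: project along z, AND mask (61/81) → |grid| = 549
step 2: project along x, AND mask (38/81) → |grid| = 257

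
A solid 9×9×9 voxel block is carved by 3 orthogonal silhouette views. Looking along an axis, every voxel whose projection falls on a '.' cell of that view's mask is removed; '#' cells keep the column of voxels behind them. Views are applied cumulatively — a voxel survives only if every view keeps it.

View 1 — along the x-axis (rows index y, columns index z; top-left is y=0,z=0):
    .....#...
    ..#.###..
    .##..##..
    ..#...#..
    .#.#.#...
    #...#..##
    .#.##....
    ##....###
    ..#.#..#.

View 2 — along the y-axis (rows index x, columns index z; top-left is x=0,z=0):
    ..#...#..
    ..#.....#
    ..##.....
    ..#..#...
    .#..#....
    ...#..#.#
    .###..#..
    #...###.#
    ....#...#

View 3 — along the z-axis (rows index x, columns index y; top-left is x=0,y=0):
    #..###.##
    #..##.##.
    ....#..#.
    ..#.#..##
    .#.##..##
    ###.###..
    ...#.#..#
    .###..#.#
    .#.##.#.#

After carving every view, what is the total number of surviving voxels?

start: 9×9×9 = 729 voxels
carve view 1 (along x, YZ-mask fill 29/81): 261 voxels remain
carve view 2 (along y, XZ-mask fill 24/81): 80 voxels remain
carve view 3 (along z, XY-mask fill 41/81): 34 voxels remain

34 voxels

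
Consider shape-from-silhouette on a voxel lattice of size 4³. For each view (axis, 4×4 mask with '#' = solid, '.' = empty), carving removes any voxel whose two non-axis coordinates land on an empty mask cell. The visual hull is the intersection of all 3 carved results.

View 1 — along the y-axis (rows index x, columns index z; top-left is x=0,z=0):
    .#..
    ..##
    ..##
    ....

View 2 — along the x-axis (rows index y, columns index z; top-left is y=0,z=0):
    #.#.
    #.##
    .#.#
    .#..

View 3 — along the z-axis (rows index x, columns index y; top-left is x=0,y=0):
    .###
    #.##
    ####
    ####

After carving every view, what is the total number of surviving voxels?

|visual hull| = 8

full grid |V| = 64
[1] y-view keeps 5 columns → grid now 20
[2] x-view keeps 8 columns → grid now 10
[3] z-view keeps 14 columns → grid now 8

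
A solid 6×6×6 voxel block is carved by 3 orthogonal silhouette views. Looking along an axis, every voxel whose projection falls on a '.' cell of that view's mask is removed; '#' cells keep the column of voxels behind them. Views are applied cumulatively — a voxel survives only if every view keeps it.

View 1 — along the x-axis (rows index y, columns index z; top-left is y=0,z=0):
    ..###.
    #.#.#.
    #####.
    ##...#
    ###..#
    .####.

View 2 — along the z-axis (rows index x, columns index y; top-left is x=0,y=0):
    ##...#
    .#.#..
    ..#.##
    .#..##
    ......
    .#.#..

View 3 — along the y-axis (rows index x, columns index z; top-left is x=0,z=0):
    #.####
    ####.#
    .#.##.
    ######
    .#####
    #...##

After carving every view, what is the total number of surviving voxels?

start: 6×6×6 = 216 voxels
step 1: project along x, AND mask (22/36) → |grid| = 132
step 2: project along z, AND mask (13/36) → |grid| = 46
step 3: project along y, AND mask (27/36) → |grid| = 36

voxel count = 36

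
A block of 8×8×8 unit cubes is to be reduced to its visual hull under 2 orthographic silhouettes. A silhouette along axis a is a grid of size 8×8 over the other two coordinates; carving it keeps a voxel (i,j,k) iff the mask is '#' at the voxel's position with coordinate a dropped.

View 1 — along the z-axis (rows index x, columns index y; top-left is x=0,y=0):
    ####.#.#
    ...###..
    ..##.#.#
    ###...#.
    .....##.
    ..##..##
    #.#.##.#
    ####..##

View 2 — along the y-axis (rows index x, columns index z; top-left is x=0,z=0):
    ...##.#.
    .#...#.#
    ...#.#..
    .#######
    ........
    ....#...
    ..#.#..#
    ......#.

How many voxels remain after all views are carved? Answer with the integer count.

start: 8×8×8 = 512 voxels
after view 1 [z-axis, 34 of 64 cells solid] → remaining = 272
after view 2 [y-axis, 20 of 64 cells solid] → remaining = 88

remaining voxels: 88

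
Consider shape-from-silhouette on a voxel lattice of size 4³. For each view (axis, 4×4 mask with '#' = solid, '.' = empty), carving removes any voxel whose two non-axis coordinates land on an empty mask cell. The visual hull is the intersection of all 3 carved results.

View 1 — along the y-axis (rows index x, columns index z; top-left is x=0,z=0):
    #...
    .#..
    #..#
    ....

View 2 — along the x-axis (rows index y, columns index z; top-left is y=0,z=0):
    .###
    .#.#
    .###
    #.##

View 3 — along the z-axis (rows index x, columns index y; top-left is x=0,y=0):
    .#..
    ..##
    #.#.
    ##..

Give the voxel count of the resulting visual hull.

start: 4×4×4 = 64 voxels
[1] y-view keeps 4 columns → grid now 16
[2] x-view keeps 11 columns → grid now 9
[3] z-view keeps 7 columns → grid now 3

remaining voxels: 3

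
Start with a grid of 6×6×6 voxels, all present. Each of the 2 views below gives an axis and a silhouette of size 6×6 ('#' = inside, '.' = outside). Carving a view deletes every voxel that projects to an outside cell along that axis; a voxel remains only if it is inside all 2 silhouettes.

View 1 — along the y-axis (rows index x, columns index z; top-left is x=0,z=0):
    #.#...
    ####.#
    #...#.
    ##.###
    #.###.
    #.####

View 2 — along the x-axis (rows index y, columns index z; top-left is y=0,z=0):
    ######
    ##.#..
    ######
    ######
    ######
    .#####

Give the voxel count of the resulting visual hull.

full grid |V| = 216
after view 1 [y-axis, 23 of 36 cells solid] → remaining = 138
after view 2 [x-axis, 32 of 36 cells solid] → remaining = 121

121 voxels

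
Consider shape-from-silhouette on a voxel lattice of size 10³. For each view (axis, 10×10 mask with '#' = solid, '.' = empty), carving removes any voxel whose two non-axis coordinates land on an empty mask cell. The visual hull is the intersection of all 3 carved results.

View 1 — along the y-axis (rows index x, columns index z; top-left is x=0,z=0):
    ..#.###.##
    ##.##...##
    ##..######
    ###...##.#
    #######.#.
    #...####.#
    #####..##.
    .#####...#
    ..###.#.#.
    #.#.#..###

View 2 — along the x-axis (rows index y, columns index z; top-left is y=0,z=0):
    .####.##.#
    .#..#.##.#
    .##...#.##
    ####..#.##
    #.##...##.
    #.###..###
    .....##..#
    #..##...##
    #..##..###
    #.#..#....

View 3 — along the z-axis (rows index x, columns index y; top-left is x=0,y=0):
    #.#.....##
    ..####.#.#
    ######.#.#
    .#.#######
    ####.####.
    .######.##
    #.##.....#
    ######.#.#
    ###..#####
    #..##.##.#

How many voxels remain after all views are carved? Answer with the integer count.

start: 10×10×10 = 1000 voxels
step 1: project along y, AND mask (64/100) → |grid| = 640
step 2: project along x, AND mask (53/100) → |grid| = 346
step 3: project along z, AND mask (68/100) → |grid| = 231

|visual hull| = 231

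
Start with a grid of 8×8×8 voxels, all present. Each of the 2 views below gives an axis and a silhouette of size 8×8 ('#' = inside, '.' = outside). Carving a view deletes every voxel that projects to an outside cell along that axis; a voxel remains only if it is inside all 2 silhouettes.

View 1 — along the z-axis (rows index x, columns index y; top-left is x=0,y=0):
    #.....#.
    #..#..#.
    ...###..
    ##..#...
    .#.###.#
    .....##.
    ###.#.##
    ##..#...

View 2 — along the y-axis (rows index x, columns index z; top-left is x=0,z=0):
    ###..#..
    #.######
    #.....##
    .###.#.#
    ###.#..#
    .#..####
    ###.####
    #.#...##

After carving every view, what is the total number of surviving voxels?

voxel count = 142

initial block: 8^3 = 512
  1. axis=2 (XY plane), |mask|=27  ⇒  voxels=216
  2. axis=1 (XZ plane), |mask|=40  ⇒  voxels=142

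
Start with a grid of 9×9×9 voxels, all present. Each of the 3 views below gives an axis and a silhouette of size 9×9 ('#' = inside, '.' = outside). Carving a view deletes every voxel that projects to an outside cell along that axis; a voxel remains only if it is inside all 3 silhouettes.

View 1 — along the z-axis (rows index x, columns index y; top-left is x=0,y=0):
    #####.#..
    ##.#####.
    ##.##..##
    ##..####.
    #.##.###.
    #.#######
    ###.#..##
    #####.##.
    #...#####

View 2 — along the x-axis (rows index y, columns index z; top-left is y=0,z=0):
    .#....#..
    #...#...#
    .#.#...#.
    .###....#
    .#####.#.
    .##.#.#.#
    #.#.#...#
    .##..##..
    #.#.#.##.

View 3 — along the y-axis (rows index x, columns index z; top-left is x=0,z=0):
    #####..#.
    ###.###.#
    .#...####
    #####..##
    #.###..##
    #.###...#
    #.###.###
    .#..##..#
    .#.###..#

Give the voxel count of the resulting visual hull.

initial block: 9^3 = 729
V1 z: intersect with XY mask (58 set) -- 522 left
V2 x: intersect with YZ mask (36 set) -- 228 left
V3 y: intersect with XZ mask (52 set) -- 148 left

remaining voxels: 148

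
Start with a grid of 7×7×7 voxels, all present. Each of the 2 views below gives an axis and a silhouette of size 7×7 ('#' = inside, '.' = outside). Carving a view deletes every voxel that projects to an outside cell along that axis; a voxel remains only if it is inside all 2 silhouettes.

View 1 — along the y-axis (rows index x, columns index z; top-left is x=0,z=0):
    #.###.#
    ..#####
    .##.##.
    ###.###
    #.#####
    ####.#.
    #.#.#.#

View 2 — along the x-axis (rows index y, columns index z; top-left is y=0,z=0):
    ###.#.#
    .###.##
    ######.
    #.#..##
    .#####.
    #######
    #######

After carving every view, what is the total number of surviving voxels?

197 voxels

start: 7×7×7 = 343 voxels
after view 1 [y-axis, 35 of 49 cells solid] → remaining = 245
after view 2 [x-axis, 39 of 49 cells solid] → remaining = 197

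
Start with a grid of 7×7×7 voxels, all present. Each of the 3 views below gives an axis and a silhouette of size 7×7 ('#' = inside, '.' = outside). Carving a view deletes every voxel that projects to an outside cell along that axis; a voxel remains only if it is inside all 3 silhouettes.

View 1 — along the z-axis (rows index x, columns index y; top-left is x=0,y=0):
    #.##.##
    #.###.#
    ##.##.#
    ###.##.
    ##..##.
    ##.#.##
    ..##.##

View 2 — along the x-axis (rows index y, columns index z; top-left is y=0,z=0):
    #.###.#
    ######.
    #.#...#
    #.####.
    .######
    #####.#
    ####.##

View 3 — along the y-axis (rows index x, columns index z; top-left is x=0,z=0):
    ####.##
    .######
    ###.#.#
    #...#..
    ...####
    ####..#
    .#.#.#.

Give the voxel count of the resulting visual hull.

initial block: 7^3 = 343
carve view 1 (along z, XY-mask fill 33/49): 231 voxels remain
carve view 2 (along x, YZ-mask fill 37/49): 175 voxels remain
carve view 3 (along y, XZ-mask fill 31/49): 111 voxels remain

remaining voxels: 111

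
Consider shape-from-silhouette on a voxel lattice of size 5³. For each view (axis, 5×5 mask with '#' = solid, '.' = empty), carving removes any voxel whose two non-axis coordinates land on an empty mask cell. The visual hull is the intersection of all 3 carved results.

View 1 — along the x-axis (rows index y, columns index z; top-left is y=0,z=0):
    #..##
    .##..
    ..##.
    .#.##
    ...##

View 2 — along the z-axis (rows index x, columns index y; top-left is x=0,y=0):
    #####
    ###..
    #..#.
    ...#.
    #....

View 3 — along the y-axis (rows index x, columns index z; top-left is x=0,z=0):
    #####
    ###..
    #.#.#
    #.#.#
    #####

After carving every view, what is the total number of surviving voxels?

remaining voxels: 23

initial block: 5^3 = 125
after view 1 [x-axis, 12 of 25 cells solid] → remaining = 60
after view 2 [z-axis, 12 of 25 cells solid] → remaining = 31
after view 3 [y-axis, 19 of 25 cells solid] → remaining = 23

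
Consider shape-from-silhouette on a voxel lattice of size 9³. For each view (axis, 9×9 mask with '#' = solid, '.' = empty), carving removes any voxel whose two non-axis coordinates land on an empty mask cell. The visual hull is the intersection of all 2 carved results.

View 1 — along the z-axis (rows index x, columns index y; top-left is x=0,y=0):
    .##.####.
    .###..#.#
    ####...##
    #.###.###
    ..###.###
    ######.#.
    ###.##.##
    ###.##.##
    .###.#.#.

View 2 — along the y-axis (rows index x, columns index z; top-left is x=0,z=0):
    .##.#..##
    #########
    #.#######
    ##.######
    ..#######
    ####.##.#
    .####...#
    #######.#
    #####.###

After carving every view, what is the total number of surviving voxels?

401 voxels

initial block: 9^3 = 729
  1. axis=2 (XY plane), |mask|=56  ⇒  voxels=504
  2. axis=1 (XZ plane), |mask|=65  ⇒  voxels=401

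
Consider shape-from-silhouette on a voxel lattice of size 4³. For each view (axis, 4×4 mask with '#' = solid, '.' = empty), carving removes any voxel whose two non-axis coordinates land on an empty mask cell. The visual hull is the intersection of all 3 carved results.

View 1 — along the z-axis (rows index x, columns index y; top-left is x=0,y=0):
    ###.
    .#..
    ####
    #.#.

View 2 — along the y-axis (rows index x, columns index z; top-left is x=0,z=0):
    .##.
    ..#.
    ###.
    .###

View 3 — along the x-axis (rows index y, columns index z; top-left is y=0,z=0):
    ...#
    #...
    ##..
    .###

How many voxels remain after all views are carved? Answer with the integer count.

full grid |V| = 64
step 1: project along z, AND mask (10/16) → |grid| = 40
step 2: project along y, AND mask (9/16) → |grid| = 25
step 3: project along x, AND mask (7/16) → |grid| = 8

8 voxels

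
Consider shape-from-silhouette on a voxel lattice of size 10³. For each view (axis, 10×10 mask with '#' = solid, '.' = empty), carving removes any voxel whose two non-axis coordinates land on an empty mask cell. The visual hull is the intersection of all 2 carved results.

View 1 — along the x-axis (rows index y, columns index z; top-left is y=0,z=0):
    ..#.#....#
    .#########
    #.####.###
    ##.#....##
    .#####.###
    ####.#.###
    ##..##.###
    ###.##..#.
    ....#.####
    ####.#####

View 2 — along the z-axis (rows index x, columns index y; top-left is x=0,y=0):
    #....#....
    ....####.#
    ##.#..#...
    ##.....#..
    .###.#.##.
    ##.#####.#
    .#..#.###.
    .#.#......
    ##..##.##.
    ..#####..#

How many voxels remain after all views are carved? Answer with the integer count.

voxel count = 320

initial block: 10^3 = 1000
V1 x: intersect with YZ mask (68 set) -- 680 left
V2 z: intersect with XY mask (47 set) -- 320 left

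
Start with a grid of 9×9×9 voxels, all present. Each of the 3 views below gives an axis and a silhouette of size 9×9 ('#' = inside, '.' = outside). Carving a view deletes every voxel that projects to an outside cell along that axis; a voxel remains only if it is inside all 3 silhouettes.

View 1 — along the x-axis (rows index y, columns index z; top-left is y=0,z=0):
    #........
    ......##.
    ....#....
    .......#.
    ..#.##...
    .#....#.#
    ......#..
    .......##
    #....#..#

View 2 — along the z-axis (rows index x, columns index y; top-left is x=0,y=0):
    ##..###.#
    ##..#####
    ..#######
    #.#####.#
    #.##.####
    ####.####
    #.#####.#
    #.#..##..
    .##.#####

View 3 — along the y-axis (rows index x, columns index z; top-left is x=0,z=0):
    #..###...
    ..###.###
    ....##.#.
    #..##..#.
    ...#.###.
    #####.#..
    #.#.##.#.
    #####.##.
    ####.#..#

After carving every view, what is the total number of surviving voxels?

start: 9×9×9 = 729 voxels
  1. axis=0 (YZ plane), |mask|=17  ⇒  voxels=153
  2. axis=2 (XY plane), |mask|=60  ⇒  voxels=115
  3. axis=1 (XZ plane), |mask|=45  ⇒  voxels=59

59 voxels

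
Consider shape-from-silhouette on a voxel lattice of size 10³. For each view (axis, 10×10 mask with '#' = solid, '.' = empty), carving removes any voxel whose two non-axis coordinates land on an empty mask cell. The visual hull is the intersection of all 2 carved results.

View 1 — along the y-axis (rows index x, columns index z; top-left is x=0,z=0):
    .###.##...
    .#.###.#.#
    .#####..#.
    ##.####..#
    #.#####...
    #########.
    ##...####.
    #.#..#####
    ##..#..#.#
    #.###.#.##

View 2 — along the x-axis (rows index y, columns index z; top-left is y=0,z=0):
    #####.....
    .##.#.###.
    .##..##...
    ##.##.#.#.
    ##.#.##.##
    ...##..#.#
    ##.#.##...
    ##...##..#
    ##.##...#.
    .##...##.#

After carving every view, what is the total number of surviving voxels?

|visual hull| = 342

initial block: 10^3 = 1000
step 1: project along y, AND mask (64/100) → |grid| = 640
step 2: project along x, AND mask (52/100) → |grid| = 342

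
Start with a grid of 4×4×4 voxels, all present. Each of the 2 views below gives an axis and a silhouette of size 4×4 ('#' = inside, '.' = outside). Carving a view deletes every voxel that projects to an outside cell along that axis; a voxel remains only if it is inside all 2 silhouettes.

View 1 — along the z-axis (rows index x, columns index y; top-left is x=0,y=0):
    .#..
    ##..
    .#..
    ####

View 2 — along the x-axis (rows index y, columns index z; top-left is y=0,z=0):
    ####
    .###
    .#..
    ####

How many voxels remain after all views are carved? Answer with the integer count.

remaining voxels: 25

initial block: 4^3 = 64
step 1: project along z, AND mask (8/16) → |grid| = 32
step 2: project along x, AND mask (12/16) → |grid| = 25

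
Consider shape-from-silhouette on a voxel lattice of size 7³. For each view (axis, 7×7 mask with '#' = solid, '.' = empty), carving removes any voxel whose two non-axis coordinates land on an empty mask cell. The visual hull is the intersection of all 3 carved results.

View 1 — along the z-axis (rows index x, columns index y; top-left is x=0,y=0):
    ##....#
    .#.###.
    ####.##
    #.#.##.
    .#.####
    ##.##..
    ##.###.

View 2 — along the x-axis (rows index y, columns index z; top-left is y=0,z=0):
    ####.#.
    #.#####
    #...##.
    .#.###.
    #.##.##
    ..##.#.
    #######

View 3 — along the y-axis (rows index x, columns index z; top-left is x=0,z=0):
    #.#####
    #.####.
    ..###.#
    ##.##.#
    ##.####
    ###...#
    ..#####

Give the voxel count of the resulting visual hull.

before carving: 343 voxels (7×7×7)
carve view 1 (along z, XY-mask fill 31/49): 217 voxels remain
carve view 2 (along x, YZ-mask fill 33/49): 148 voxels remain
carve view 3 (along y, XZ-mask fill 35/49): 104 voxels remain

|visual hull| = 104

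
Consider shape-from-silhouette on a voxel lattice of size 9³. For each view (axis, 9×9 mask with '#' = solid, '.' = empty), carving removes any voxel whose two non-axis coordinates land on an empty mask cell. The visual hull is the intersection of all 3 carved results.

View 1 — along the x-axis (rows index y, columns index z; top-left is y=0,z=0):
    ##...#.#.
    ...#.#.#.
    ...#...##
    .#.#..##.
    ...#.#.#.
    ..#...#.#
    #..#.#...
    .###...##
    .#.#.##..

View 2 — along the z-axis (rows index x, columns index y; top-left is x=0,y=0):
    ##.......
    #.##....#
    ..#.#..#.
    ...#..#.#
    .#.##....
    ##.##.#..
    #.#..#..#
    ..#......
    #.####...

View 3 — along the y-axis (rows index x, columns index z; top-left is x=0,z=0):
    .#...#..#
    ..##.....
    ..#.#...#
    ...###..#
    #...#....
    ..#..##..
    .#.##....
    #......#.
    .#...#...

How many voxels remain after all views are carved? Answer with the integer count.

voxel count = 28

start: 9×9×9 = 729 voxels
  1. axis=0 (YZ plane), |mask|=32  ⇒  voxels=288
  2. axis=2 (XY plane), |mask|=30  ⇒  voxels=105
  3. axis=1 (XZ plane), |mask|=24  ⇒  voxels=28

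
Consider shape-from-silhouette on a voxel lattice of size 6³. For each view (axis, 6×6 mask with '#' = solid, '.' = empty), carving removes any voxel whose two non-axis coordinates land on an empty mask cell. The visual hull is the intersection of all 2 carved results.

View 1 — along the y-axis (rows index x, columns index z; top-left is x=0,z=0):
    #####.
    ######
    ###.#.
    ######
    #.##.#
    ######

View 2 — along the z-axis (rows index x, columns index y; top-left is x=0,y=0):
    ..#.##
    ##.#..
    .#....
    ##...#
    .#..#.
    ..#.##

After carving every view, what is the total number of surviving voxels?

start: 6×6×6 = 216 voxels
[1] y-view keeps 31 columns → grid now 186
[2] z-view keeps 15 columns → grid now 81

remaining voxels: 81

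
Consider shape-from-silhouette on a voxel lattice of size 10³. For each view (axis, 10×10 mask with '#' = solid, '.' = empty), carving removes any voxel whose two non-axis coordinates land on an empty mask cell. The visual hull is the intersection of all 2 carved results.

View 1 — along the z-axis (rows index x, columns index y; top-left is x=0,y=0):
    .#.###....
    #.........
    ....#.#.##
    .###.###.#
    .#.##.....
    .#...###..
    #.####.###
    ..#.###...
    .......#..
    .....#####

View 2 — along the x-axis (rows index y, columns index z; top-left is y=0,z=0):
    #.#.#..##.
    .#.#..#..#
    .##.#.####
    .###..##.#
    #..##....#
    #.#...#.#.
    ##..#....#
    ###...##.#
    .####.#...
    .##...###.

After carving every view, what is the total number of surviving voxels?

200 voxels

initial block: 10^3 = 1000
carve view 1 (along z, XY-mask fill 41/100): 410 voxels remain
carve view 2 (along x, YZ-mask fill 50/100): 200 voxels remain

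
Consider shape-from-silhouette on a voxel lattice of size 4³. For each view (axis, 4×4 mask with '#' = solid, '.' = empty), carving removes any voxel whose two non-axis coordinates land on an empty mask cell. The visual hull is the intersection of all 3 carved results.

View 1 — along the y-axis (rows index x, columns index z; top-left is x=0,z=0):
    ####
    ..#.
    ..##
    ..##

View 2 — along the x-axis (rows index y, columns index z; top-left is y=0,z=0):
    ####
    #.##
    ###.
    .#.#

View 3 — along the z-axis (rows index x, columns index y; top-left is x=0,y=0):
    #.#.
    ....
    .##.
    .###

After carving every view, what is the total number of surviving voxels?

voxel count = 14

initial block: 4^3 = 64
[1] y-view keeps 9 columns → grid now 36
[2] x-view keeps 12 columns → grid now 27
[3] z-view keeps 7 columns → grid now 14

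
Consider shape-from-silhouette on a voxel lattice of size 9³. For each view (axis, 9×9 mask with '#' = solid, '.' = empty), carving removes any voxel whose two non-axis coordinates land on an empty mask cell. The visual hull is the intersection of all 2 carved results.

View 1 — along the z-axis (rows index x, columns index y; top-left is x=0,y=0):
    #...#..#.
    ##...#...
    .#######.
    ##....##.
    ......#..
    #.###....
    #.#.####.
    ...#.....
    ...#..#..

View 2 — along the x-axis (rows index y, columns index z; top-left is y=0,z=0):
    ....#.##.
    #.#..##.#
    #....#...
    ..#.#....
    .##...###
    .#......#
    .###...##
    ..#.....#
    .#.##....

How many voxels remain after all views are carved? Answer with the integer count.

remaining voxels: 103

start: 9×9×9 = 729 voxels
after view 1 [z-axis, 31 of 81 cells solid] → remaining = 279
after view 2 [x-axis, 29 of 81 cells solid] → remaining = 103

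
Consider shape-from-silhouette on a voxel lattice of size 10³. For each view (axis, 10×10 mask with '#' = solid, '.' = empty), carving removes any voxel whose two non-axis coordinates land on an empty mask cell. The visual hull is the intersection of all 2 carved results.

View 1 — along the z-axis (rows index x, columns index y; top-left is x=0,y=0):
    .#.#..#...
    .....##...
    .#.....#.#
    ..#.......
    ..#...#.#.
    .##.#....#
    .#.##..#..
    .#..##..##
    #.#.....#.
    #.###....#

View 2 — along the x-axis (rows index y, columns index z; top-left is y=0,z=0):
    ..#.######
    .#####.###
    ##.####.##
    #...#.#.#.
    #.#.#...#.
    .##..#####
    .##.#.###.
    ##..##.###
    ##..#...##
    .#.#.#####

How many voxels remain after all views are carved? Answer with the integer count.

initial block: 10^3 = 1000
V1 z: intersect with XY mask (33 set) -- 330 left
V2 x: intersect with YZ mask (63 set) -- 211 left

remaining voxels: 211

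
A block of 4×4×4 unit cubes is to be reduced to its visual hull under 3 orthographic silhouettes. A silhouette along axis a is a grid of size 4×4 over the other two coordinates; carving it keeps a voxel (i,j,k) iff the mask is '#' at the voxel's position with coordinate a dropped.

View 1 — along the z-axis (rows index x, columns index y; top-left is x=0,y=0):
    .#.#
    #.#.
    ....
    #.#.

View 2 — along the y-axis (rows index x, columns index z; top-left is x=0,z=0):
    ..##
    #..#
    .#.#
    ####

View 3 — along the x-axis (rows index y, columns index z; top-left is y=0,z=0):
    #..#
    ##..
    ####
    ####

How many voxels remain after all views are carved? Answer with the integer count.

start: 4×4×4 = 64 voxels
after view 1 [z-axis, 6 of 16 cells solid] → remaining = 24
after view 2 [y-axis, 10 of 16 cells solid] → remaining = 16
after view 3 [x-axis, 12 of 16 cells solid] → remaining = 12

remaining voxels: 12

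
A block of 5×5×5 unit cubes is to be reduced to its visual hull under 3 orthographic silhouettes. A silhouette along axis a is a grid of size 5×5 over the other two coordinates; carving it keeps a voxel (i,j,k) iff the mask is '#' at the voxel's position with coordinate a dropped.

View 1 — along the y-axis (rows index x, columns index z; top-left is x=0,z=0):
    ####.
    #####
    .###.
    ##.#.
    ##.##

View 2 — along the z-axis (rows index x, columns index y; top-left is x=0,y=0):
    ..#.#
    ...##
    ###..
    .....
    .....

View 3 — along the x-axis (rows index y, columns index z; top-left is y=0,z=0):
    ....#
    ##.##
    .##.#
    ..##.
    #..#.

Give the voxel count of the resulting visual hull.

|visual hull| = 12

initial block: 5^3 = 125
after view 1 [y-axis, 19 of 25 cells solid] → remaining = 95
after view 2 [z-axis, 7 of 25 cells solid] → remaining = 27
after view 3 [x-axis, 12 of 25 cells solid] → remaining = 12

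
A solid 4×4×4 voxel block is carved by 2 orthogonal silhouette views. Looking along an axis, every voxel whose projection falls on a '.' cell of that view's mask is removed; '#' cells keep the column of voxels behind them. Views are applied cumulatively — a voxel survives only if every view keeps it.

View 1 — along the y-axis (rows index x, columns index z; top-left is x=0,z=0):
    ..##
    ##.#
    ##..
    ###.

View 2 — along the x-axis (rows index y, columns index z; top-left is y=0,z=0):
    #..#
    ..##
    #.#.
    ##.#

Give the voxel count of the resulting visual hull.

remaining voxels: 22

initial block: 4^3 = 64
carve view 1 (along y, XZ-mask fill 10/16): 40 voxels remain
carve view 2 (along x, YZ-mask fill 9/16): 22 voxels remain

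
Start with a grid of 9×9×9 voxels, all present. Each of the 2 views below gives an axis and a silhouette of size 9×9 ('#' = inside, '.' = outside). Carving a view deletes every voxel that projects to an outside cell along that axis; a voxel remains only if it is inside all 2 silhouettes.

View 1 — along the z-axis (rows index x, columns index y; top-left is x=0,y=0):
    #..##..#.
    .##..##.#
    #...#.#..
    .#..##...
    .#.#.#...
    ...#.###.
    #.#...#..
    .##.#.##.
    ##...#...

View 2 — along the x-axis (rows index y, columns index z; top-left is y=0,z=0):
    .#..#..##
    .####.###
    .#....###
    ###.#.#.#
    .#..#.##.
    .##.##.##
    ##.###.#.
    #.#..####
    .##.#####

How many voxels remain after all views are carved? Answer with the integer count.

182 voxels

initial block: 9^3 = 729
  1. axis=2 (XY plane), |mask|=33  ⇒  voxels=297
  2. axis=0 (YZ plane), |mask|=50  ⇒  voxels=182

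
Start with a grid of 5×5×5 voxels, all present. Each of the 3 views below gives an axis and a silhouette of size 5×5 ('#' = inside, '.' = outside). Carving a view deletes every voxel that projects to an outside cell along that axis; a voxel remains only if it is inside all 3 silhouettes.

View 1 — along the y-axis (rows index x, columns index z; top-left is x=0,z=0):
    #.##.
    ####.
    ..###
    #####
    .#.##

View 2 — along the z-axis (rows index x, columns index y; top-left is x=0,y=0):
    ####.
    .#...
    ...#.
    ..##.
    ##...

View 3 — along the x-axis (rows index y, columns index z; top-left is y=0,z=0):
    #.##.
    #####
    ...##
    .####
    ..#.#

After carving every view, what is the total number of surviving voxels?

full grid |V| = 125
carve view 1 (along y, XZ-mask fill 18/25): 90 voxels remain
carve view 2 (along z, XY-mask fill 10/25): 35 voxels remain
carve view 3 (along x, YZ-mask fill 16/25): 26 voxels remain

voxel count = 26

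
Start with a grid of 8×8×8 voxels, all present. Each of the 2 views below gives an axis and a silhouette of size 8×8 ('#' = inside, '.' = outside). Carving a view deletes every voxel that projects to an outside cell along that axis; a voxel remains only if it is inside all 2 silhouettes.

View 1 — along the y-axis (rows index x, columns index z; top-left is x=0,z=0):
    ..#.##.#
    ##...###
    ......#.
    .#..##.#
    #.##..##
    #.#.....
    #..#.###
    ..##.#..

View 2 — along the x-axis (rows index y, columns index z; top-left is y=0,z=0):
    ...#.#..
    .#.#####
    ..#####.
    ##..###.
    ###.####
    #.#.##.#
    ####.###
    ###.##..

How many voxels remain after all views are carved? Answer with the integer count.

154 voxels

full grid |V| = 512
step 1: project along y, AND mask (29/64) → |grid| = 232
step 2: project along x, AND mask (42/64) → |grid| = 154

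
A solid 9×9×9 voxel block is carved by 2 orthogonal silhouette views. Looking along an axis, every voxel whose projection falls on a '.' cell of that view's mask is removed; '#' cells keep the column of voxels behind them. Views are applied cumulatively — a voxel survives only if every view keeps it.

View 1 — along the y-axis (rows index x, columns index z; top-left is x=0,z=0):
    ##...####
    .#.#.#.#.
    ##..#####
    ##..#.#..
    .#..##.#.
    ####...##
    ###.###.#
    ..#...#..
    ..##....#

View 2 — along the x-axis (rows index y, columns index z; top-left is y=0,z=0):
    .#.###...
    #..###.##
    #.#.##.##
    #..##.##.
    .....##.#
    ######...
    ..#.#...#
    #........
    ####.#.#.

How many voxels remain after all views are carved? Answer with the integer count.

|visual hull| = 186

initial block: 9^3 = 729
after view 1 [y-axis, 43 of 81 cells solid] → remaining = 387
after view 2 [x-axis, 40 of 81 cells solid] → remaining = 186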